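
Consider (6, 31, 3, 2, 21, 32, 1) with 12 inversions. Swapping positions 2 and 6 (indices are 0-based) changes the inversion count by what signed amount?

Positions 2 and 6 hold 3 and 1; after swapping, the array is [6, 31, 1, 2, 21, 32, 3].
Element-by-element contributions:
6: 3
31: 4
1: 0
2: 0
21: 1
32: 1
3: 0
Sum: 3 + 4 + 0 + 0 + 1 + 1 + 0 = 9
Change: 9 − 12 = -3

-3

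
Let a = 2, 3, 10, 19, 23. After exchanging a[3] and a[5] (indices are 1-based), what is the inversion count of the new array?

3

Positions 3 and 5 hold 10 and 23; after swapping, the array is [2, 3, 23, 19, 10].
Count, for each position, how many later elements it exceeds:
2 → none → 0
3 → none → 0
23 → 19, 10 → 2
19 → 10 → 1
10 → none → 0
Sum: 0 + 0 + 2 + 1 + 0 = 3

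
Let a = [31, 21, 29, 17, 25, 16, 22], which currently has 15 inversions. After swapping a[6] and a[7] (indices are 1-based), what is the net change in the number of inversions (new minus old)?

+1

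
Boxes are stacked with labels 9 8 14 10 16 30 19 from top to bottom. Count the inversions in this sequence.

Inversions: 3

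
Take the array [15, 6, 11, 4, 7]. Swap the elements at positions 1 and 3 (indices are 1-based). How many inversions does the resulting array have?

Positions 1 and 3 hold 15 and 11; after swapping, the array is [11, 6, 15, 4, 7].
Element-by-element contributions:
11: 3
6: 1
15: 2
4: 0
7: 0
Sum: 3 + 1 + 2 + 0 + 0 = 6

6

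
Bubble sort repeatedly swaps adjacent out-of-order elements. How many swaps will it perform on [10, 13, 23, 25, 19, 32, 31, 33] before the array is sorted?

3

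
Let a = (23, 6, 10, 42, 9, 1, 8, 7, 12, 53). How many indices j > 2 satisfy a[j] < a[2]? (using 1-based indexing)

1 such element

The element at index 2 is 6.
Elements after it: 10, 42, 9, 1, 8, 7, 12, 53
Those smaller than 6: 1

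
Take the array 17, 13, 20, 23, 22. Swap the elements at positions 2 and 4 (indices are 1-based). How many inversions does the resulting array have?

Inversions: 5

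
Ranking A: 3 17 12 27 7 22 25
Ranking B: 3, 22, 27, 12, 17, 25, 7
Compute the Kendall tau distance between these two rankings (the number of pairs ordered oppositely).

8 discordant pairs

Assign each item its position (1..7) in the first ordering, then rewrite the second ordering as that position sequence:
positions: 3→1, 17→2, 12→3, 27→4, 7→5, 22→6, 25→7
second ordering as positions: [1, 6, 4, 3, 2, 7, 5]
Discordant pairs = inversions in this position sequence.
1: 0
6: 4, 3, 2, 5 → 4
4: 3, 2 → 2
3: 2 → 1
2: 0
7: 5 → 1
5: 0
Total: 0 + 4 + 2 + 1 + 0 + 1 + 0 = 8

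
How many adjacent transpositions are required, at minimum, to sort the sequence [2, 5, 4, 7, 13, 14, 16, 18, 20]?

Minimum adjacent swaps = number of inversions (each swap of adjacent out-of-order elements removes one inversion and no swap can remove more).
Count inversions — for each element, later elements that are smaller:
2: none → 0
5: 4 → 1
4: none → 0
7: none → 0
13: none → 0
14: none → 0
16: none → 0
18: none → 0
20: none → 0
Total inversions: 0 + 1 + 0 + 0 + 0 + 0 + 0 + 0 + 0 = 1

Swaps: 1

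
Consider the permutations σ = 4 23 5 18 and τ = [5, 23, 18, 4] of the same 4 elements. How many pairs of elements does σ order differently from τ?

Assign each item its position (1..4) in the first ordering, then rewrite the second ordering as that position sequence:
positions: 4→1, 23→2, 5→3, 18→4
second ordering as positions: [3, 2, 4, 1]
Discordant pairs = inversions in this position sequence.
3: 2, 1 → 2
2: 1 → 1
4: 1 → 1
1: 0
Total: 2 + 1 + 1 + 0 = 4

4 discordant pairs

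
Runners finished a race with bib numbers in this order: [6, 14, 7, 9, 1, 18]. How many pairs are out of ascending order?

6

Out-of-order index pairs (1-indexed):
(1,5): 6 > 1
(2,3): 14 > 7
(2,4): 14 > 9
(2,5): 14 > 1
(3,5): 7 > 1
(4,5): 9 > 1
That's 6 pairs.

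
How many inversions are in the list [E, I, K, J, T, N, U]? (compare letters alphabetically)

2 out-of-order pairs

Sweep left to right; for each value list the smaller values that follow it:
E: 0
I: 0
K: 1
J: 0
T: 1
N: 0
U: 0
Sum: 0 + 0 + 1 + 0 + 1 + 0 + 0 = 2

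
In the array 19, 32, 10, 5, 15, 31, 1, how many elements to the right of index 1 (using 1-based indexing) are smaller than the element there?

The element at index 1 is 19.
Elements after it: 32, 10, 5, 15, 31, 1
Those smaller than 19: 10, 5, 15, 1

4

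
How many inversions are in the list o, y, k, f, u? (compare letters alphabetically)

6

Out-of-order index pairs (1-indexed):
(1,3): o > k
(1,4): o > f
(2,3): y > k
(2,4): y > f
(2,5): y > u
(3,4): k > f
That's 6 pairs.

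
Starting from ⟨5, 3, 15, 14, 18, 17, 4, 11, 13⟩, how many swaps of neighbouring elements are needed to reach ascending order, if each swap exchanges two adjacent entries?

16

Each adjacent swap fixes exactly one inversion, so the minimum swap count equals the number of inversions.
Count inversions — for each element, later elements that are smaller:
5: 3, 4 → 2
3: none → 0
15: 14, 4, 11, 13 → 4
14: 4, 11, 13 → 3
18: 17, 4, 11, 13 → 4
17: 4, 11, 13 → 3
4: none → 0
11: none → 0
13: none → 0
Total inversions: 2 + 0 + 4 + 3 + 4 + 3 + 0 + 0 + 0 = 16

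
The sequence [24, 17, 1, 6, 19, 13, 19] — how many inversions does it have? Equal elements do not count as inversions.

10 inversions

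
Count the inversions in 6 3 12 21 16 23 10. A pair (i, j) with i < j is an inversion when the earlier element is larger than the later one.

6 out-of-order pairs

Listing every pair i<j with a[i]>a[j] (using 1-based positions):
(1,2): 6 > 3
(3,7): 12 > 10
(4,5): 21 > 16
(4,7): 21 > 10
(5,7): 16 > 10
(6,7): 23 > 10
That's 6 pairs.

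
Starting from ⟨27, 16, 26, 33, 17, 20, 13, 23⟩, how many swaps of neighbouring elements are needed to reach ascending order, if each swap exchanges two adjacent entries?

Minimum adjacent swaps = number of inversions (each swap of adjacent out-of-order elements removes one inversion and no swap can remove more).
Count inversions — for each element, later elements that are smaller:
27: 16, 26, 17, 20, 13, 23 → 6
16: 13 → 1
26: 17, 20, 13, 23 → 4
33: 17, 20, 13, 23 → 4
17: 13 → 1
20: 13 → 1
13: none → 0
23: none → 0
Total inversions: 6 + 1 + 4 + 4 + 1 + 1 + 0 + 0 = 17

17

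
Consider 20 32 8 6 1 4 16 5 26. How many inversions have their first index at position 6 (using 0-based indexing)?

1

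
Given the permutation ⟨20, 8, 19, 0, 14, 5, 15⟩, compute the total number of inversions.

For each element, count later entries that are smaller:
20 → 8, 19, 0, 14, 5, 15 → 6
8 → 0, 5 → 2
19 → 0, 14, 5, 15 → 4
0 → none → 0
14 → 5 → 1
5 → none → 0
15 → none → 0
Sum: 6 + 2 + 4 + 0 + 1 + 0 + 0 = 13

13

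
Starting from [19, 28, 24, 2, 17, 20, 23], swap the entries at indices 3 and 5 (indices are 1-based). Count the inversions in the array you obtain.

10

Positions 3 and 5 hold 24 and 17; after swapping, the array is [19, 28, 17, 2, 24, 20, 23].
Sweep left to right; for each value list the smaller values that follow it:
19 → 17, 2 → 2
28 → 17, 2, 24, 20, 23 → 5
17 → 2 → 1
2 → none → 0
24 → 20, 23 → 2
20 → none → 0
23 → none → 0
Sum: 2 + 5 + 1 + 0 + 2 + 0 + 0 = 10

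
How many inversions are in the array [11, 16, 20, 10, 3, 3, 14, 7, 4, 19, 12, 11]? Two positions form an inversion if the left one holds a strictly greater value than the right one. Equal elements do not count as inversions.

Count, for each position, how many later elements it exceeds:
11 → 10, 3, 3, 7, 4 → 5
16 → 10, 3, 3, 14, 7, 4, 12, 11 → 8
20 → 10, 3, 3, 14, 7, 4, 19, 12, 11 → 9
10 → 3, 3, 7, 4 → 4
3 → none → 0
3 → none → 0
14 → 7, 4, 12, 11 → 4
7 → 4 → 1
4 → none → 0
19 → 12, 11 → 2
12 → 11 → 1
11 → none → 0
Sum: 5 + 8 + 9 + 4 + 0 + 0 + 4 + 1 + 0 + 2 + 1 + 0 = 34

34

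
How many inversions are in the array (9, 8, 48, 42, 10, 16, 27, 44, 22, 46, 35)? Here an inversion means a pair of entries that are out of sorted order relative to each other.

18

For each element, count later entries that are smaller:
9 → 8 → 1
8 → none → 0
48 → 42, 10, 16, 27, 44, 22, 46, 35 → 8
42 → 10, 16, 27, 22, 35 → 5
10 → none → 0
16 → none → 0
27 → 22 → 1
44 → 22, 35 → 2
22 → none → 0
46 → 35 → 1
35 → none → 0
Sum: 1 + 0 + 8 + 5 + 0 + 0 + 1 + 2 + 0 + 1 + 0 = 18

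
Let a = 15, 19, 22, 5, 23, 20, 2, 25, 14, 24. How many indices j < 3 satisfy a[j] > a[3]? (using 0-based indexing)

The element at index 3 is 5.
Elements before it: 15, 19, 22
Those larger than 5: 15, 19, 22

3 such elements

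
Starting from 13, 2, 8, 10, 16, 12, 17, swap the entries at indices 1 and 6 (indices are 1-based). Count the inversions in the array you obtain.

4

Positions 1 and 6 hold 13 and 12; after swapping, the array is [12, 2, 8, 10, 16, 13, 17].
For each element, count later entries that are smaller:
12 → 2, 8, 10 → 3
2 → none → 0
8 → none → 0
10 → none → 0
16 → 13 → 1
13 → none → 0
17 → none → 0
Sum: 3 + 0 + 0 + 0 + 1 + 0 + 0 = 4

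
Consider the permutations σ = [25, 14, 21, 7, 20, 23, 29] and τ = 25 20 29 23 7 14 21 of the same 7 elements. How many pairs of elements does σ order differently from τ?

Assign each item its position (1..7) in the first ordering, then rewrite the second ordering as that position sequence:
positions: 25→1, 14→2, 21→3, 7→4, 20→5, 23→6, 29→7
second ordering as positions: [1, 5, 7, 6, 4, 2, 3]
Discordant pairs = inversions in this position sequence.
1: 0
5: 4, 2, 3 → 3
7: 6, 4, 2, 3 → 4
6: 4, 2, 3 → 3
4: 2, 3 → 2
2: 0
3: 0
Total: 0 + 3 + 4 + 3 + 2 + 0 + 0 = 12

12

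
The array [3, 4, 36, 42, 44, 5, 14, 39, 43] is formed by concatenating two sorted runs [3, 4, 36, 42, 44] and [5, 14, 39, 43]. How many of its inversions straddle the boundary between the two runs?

9

Take each right-half value and tally the left-half values above it:
r = 5: 36, 42, 44 → 3
r = 14: 36, 42, 44 → 3
r = 39: 42, 44 → 2
r = 43: 44 → 1
Cross-inversions: 3 + 3 + 2 + 1 = 9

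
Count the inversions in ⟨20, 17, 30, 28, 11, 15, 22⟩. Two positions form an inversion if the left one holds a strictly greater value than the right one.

Count, for each position, how many later elements it exceeds:
20 → 17, 11, 15 → 3
17 → 11, 15 → 2
30 → 28, 11, 15, 22 → 4
28 → 11, 15, 22 → 3
11 → none → 0
15 → none → 0
22 → none → 0
Sum: 3 + 2 + 4 + 3 + 0 + 0 + 0 = 12

12 out-of-order pairs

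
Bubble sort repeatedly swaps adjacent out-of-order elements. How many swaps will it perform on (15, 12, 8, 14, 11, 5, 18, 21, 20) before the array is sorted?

The minimum number of adjacent swaps to sort an array equals its inversion count, since every such swap removes exactly one inversion.
Count inversions — for each element, later elements that are smaller:
15: 12, 8, 14, 11, 5 → 5
12: 8, 11, 5 → 3
8: 5 → 1
14: 11, 5 → 2
11: 5 → 1
5: none → 0
18: none → 0
21: 20 → 1
20: none → 0
Total inversions: 5 + 3 + 1 + 2 + 1 + 0 + 0 + 1 + 0 = 13

13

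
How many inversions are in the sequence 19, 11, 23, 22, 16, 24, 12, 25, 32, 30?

11 inversions

For each element, count later entries that are smaller:
19 → 11, 16, 12 → 3
11 → none → 0
23 → 22, 16, 12 → 3
22 → 16, 12 → 2
16 → 12 → 1
24 → 12 → 1
12 → none → 0
25 → none → 0
32 → 30 → 1
30 → none → 0
Sum: 3 + 0 + 3 + 2 + 1 + 1 + 0 + 0 + 1 + 0 = 11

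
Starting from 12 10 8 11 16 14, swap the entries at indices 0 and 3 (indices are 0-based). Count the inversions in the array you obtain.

Inversions: 4

Positions 0 and 3 hold 12 and 11; after swapping, the array is [11, 10, 8, 12, 16, 14].
For each element, count later entries that are smaller:
11: 2
10: 1
8: 0
12: 0
16: 1
14: 0
Sum: 2 + 1 + 0 + 0 + 1 + 0 = 4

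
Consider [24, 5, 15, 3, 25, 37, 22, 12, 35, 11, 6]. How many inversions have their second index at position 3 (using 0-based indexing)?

3

The element at index 3 is 3.
Elements before it: 24, 5, 15
Those larger than 3: 24, 5, 15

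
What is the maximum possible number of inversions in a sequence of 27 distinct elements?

There are 351 inversions.

The maximum occurs when the array is in strictly decreasing order: every one of the C(27, 2) pairs is inverted.
C(27, 2) = 27·26/2 = 351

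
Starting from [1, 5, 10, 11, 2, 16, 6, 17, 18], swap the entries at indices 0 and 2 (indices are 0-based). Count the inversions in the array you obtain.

9 inversions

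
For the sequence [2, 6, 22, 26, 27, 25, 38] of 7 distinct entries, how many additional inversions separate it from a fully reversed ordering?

Maximum inversions for 7 distinct elements is C(7, 2) = 7·6/2 = 21.
Current inversions — for each element, count later smaller elements:
2: 0
6: 0
22: 0
26: 1
27: 1
25: 0
38: 0
Current total: 0 + 0 + 0 + 1 + 1 + 0 + 0 = 2
Shortfall: 21 − 2 = 19

19 inversions short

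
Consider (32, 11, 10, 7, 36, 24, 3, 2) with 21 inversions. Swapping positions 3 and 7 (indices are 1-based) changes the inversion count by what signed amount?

Positions 3 and 7 hold 10 and 3; after swapping, the array is [32, 11, 3, 7, 36, 24, 10, 2].
Sweep left to right; for each value list the smaller values that follow it:
32 → 11, 3, 7, 24, 10, 2 → 6
11 → 3, 7, 10, 2 → 4
3 → 2 → 1
7 → 2 → 1
36 → 24, 10, 2 → 3
24 → 10, 2 → 2
10 → 2 → 1
2 → none → 0
Sum: 6 + 4 + 1 + 1 + 3 + 2 + 1 + 0 = 18
Change: 18 − 21 = -3

-3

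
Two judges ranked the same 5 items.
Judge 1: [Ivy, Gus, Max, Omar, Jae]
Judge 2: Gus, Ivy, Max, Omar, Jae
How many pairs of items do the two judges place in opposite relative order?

1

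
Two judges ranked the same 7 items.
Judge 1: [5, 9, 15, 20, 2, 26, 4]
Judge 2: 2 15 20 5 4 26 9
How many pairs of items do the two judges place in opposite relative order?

Assign each item its position (1..7) in the first ordering, then rewrite the second ordering as that position sequence:
positions: 5→1, 9→2, 15→3, 20→4, 2→5, 26→6, 4→7
second ordering as positions: [5, 3, 4, 1, 7, 6, 2]
Discordant pairs = inversions in this position sequence.
5: 3, 4, 1, 2 → 4
3: 1, 2 → 2
4: 1, 2 → 2
1: 0
7: 6, 2 → 2
6: 2 → 1
2: 0
Total: 4 + 2 + 2 + 0 + 2 + 1 + 0 = 11

11 discordant pairs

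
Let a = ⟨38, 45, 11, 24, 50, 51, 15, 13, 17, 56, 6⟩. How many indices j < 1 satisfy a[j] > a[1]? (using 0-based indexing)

0

The element at index 1 is 45.
Elements before it: 38
None of them are larger than 45.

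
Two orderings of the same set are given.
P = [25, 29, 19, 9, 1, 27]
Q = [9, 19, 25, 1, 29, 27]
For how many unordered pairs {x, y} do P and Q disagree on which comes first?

6 disagreeing pairs

Assign each item its position (1..6) in the first ordering, then rewrite the second ordering as that position sequence:
positions: 25→1, 29→2, 19→3, 9→4, 1→5, 27→6
second ordering as positions: [4, 3, 1, 5, 2, 6]
Discordant pairs = inversions in this position sequence.
4: 3, 1, 2 → 3
3: 1, 2 → 2
1: 0
5: 2 → 1
2: 0
6: 0
Total: 3 + 2 + 0 + 1 + 0 + 0 = 6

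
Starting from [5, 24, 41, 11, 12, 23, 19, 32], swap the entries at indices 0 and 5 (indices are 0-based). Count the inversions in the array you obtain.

Positions 0 and 5 hold 5 and 23; after swapping, the array is [23, 24, 41, 11, 12, 5, 19, 32].
Count, for each position, how many later elements it exceeds:
23 → 11, 12, 5, 19 → 4
24 → 11, 12, 5, 19 → 4
41 → 11, 12, 5, 19, 32 → 5
11 → 5 → 1
12 → 5 → 1
5 → none → 0
19 → none → 0
32 → none → 0
Sum: 4 + 4 + 5 + 1 + 1 + 0 + 0 + 0 = 15

There are 15 inversions.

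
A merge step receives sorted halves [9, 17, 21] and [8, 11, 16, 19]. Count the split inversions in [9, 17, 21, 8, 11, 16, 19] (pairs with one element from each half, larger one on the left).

For each element r of the right run, count left-run elements greater than r:
r = 8: 9, 17, 21 → 3
r = 11: 17, 21 → 2
r = 16: 17, 21 → 2
r = 19: 21 → 1
Cross-inversions: 3 + 2 + 2 + 1 = 8

8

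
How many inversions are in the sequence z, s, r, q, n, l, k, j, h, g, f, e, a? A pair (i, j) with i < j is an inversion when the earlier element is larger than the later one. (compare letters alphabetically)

78 inversions

Count, for each position, how many later elements it exceeds:
z: 12
s: 11
r: 10
q: 9
n: 8
l: 7
k: 6
j: 5
h: 4
g: 3
f: 2
e: 1
a: 0
Sum: 12 + 11 + 10 + 9 + 8 + 7 + 6 + 5 + 4 + 3 + 2 + 1 + 0 = 78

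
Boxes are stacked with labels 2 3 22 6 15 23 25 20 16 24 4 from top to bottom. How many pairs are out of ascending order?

Sweep left to right; for each value list the smaller values that follow it:
2 → none → 0
3 → none → 0
22 → 6, 15, 20, 16, 4 → 5
6 → 4 → 1
15 → 4 → 1
23 → 20, 16, 4 → 3
25 → 20, 16, 24, 4 → 4
20 → 16, 4 → 2
16 → 4 → 1
24 → 4 → 1
4 → none → 0
Sum: 0 + 0 + 5 + 1 + 1 + 3 + 4 + 2 + 1 + 1 + 0 = 18

18 inversions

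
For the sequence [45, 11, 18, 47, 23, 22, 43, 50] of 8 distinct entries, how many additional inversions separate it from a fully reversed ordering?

Maximum inversions for 8 distinct elements is C(8, 2) = 8·7/2 = 28.
Current inversions — for each element, count later smaller elements:
45: 5
11: 0
18: 0
47: 3
23: 1
22: 0
43: 0
50: 0
Current total: 5 + 0 + 0 + 3 + 1 + 0 + 0 + 0 = 9
Shortfall: 28 − 9 = 19

19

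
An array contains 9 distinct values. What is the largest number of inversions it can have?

36

A reversed (strictly descending) arrangement makes every pair an inversion, giving C(9, 2) inversions.
C(9, 2) = 9·8/2 = 36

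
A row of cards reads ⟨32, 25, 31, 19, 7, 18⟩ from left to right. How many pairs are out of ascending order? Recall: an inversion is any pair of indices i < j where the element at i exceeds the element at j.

Sweep left to right; for each value list the smaller values that follow it:
32: 5
25: 3
31: 3
19: 2
7: 0
18: 0
Sum: 5 + 3 + 3 + 2 + 0 + 0 = 13

13 inversions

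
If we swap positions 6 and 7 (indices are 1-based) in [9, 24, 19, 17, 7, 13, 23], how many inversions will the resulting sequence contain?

12 inversions

Positions 6 and 7 hold 13 and 23; after swapping, the array is [9, 24, 19, 17, 7, 23, 13].
Element-by-element contributions:
9: 1
24: 5
19: 3
17: 2
7: 0
23: 1
13: 0
Sum: 1 + 5 + 3 + 2 + 0 + 1 + 0 = 12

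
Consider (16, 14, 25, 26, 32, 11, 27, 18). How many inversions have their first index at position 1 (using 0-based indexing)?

The element at index 1 is 14.
Elements after it: 25, 26, 32, 11, 27, 18
Those smaller than 14: 11

1 such element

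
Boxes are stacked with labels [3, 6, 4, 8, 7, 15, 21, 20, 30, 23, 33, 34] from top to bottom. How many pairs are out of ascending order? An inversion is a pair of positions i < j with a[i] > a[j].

Count, for each position, how many later elements it exceeds:
3 → none → 0
6 → 4 → 1
4 → none → 0
8 → 7 → 1
7 → none → 0
15 → none → 0
21 → 20 → 1
20 → none → 0
30 → 23 → 1
23 → none → 0
33 → none → 0
34 → none → 0
Sum: 0 + 1 + 0 + 1 + 0 + 0 + 1 + 0 + 1 + 0 + 0 + 0 = 4

4 inversions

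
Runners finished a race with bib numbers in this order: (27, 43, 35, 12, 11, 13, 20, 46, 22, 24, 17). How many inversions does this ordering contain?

For each element, count later entries that are smaller:
27: 7
43: 8
35: 7
12: 1
11: 0
13: 0
20: 1
46: 3
22: 1
24: 1
17: 0
Sum: 7 + 8 + 7 + 1 + 0 + 0 + 1 + 3 + 1 + 1 + 0 = 29

29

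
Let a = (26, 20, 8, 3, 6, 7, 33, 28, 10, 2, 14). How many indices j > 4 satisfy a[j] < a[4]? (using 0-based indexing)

1 such element

The element at index 4 is 6.
Elements after it: 7, 33, 28, 10, 2, 14
Those smaller than 6: 2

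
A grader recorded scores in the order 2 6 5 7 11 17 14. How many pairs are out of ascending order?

Out-of-order index pairs (0-indexed):
(1,2): 6 > 5
(5,6): 17 > 14
That's 2 pairs.

2 inversions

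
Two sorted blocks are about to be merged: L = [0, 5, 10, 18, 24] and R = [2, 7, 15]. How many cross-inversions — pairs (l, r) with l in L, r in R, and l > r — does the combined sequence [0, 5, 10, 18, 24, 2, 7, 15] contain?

9

For each element r of the right run, count left-run elements greater than r:
r = 2: 5, 10, 18, 24 → 4
r = 7: 10, 18, 24 → 3
r = 15: 18, 24 → 2
Cross-inversions: 4 + 3 + 2 = 9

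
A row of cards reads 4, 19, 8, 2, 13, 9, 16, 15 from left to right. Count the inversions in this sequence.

For each element, count later entries that are smaller:
4: 1
19: 6
8: 1
2: 0
13: 1
9: 0
16: 1
15: 0
Sum: 1 + 6 + 1 + 0 + 1 + 0 + 1 + 0 = 10

10 inversions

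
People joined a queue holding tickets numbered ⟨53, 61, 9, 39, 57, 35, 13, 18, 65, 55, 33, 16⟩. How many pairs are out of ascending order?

Inversions: 38

Element-by-element contributions:
53: 7
61: 9
9: 0
39: 5
57: 6
35: 4
13: 0
18: 1
65: 3
55: 2
33: 1
16: 0
Sum: 7 + 9 + 0 + 5 + 6 + 4 + 0 + 1 + 3 + 2 + 1 + 0 = 38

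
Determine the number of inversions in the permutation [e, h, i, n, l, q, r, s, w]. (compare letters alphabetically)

1 inversion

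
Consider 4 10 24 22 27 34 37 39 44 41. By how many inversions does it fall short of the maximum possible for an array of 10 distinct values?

43

Maximum inversions for 10 distinct elements is C(10, 2) = 10·9/2 = 45.
Current inversions — for each element, count later smaller elements:
4: 0
10: 0
24: 1
22: 0
27: 0
34: 0
37: 0
39: 0
44: 1
41: 0
Current total: 0 + 0 + 1 + 0 + 0 + 0 + 0 + 0 + 1 + 0 = 2
Shortfall: 45 − 2 = 43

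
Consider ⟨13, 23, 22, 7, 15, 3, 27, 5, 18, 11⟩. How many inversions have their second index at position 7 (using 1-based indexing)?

0

The element at index 7 is 27.
Elements before it: 13, 23, 22, 7, 15, 3
None of them are larger than 27.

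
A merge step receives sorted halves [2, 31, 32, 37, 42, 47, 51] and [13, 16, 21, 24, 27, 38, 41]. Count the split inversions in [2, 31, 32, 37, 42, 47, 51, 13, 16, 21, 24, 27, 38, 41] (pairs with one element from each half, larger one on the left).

Take each right-half value and tally the left-half values above it:
r = 13: 31, 32, 37, 42, 47, 51 → 6
r = 16: 31, 32, 37, 42, 47, 51 → 6
r = 21: 31, 32, 37, 42, 47, 51 → 6
r = 24: 31, 32, 37, 42, 47, 51 → 6
r = 27: 31, 32, 37, 42, 47, 51 → 6
r = 38: 42, 47, 51 → 3
r = 41: 42, 47, 51 → 3
Cross-inversions: 6 + 6 + 6 + 6 + 6 + 3 + 3 = 36

36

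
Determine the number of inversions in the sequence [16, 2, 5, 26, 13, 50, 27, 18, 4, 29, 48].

For each element, count later entries that are smaller:
16 → 2, 5, 13, 4 → 4
2 → none → 0
5 → 4 → 1
26 → 13, 18, 4 → 3
13 → 4 → 1
50 → 27, 18, 4, 29, 48 → 5
27 → 18, 4 → 2
18 → 4 → 1
4 → none → 0
29 → none → 0
48 → none → 0
Sum: 4 + 0 + 1 + 3 + 1 + 5 + 2 + 1 + 0 + 0 + 0 = 17

Inversions: 17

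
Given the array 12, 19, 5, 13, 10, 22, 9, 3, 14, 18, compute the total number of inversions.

Sweep left to right; for each value list the smaller values that follow it:
12: 4
19: 7
5: 1
13: 3
10: 2
22: 4
9: 1
3: 0
14: 0
18: 0
Sum: 4 + 7 + 1 + 3 + 2 + 4 + 1 + 0 + 0 + 0 = 22

22 inversions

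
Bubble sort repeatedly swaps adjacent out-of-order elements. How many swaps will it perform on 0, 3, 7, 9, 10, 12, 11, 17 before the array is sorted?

Each adjacent swap fixes exactly one inversion, so the minimum swap count equals the number of inversions.
Count inversions — for each element, later elements that are smaller:
0: none → 0
3: none → 0
7: none → 0
9: none → 0
10: none → 0
12: 11 → 1
11: none → 0
17: none → 0
Total inversions: 0 + 0 + 0 + 0 + 0 + 1 + 0 + 0 = 1

1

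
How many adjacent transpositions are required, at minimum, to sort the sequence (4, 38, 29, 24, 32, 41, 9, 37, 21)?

The minimum number of adjacent swaps to sort an array equals its inversion count, since every such swap removes exactly one inversion.
Count inversions — for each element, later elements that are smaller:
4: none → 0
38: 29, 24, 32, 9, 37, 21 → 6
29: 24, 9, 21 → 3
24: 9, 21 → 2
32: 9, 21 → 2
41: 9, 37, 21 → 3
9: none → 0
37: 21 → 1
21: none → 0
Total inversions: 0 + 6 + 3 + 2 + 2 + 3 + 0 + 1 + 0 = 17

17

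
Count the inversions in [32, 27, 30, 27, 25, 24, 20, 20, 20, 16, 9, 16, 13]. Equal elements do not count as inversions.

Count, for each position, how many later elements it exceeds:
32: 12
27: 9
30: 10
27: 9
25: 8
24: 7
20: 4
20: 4
20: 4
16: 2
9: 0
16: 1
13: 0
Sum: 12 + 9 + 10 + 9 + 8 + 7 + 4 + 4 + 4 + 2 + 0 + 1 + 0 = 70

There are 70 out-of-order pairs.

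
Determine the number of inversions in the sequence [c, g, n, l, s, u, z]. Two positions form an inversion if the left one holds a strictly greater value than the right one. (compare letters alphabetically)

1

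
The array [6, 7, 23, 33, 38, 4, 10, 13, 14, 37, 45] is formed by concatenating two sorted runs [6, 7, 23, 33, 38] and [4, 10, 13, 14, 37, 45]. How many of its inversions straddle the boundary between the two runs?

15 split inversions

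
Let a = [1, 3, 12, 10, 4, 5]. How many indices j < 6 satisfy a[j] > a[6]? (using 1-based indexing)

2

The element at index 6 is 5.
Elements before it: 1, 3, 12, 10, 4
Those larger than 5: 12, 10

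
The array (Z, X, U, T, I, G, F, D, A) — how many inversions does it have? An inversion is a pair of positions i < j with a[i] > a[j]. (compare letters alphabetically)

36 inversions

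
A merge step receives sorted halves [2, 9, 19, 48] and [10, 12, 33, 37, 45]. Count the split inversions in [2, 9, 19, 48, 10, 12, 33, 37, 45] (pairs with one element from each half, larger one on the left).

There are 7 cross-inversions.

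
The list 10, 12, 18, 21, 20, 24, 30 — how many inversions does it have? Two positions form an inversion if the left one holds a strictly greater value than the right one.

Inversion pairs (indices are 1-based):
(4,5): 21 > 20
That's 1 pair.

1 inversion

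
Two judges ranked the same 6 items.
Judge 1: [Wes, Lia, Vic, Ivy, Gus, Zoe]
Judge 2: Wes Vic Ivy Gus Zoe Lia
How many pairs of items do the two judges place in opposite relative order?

4

Assign each item its position (1..6) in the first ordering, then rewrite the second ordering as that position sequence:
positions: Wes→1, Lia→2, Vic→3, Ivy→4, Gus→5, Zoe→6
second ordering as positions: [1, 3, 4, 5, 6, 2]
Discordant pairs = inversions in this position sequence.
1: 0
3: 2 → 1
4: 2 → 1
5: 2 → 1
6: 2 → 1
2: 0
Total: 0 + 1 + 1 + 1 + 1 + 0 = 4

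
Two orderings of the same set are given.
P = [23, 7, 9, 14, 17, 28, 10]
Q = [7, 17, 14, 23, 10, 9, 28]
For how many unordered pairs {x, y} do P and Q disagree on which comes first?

Assign each item its position (1..7) in the first ordering, then rewrite the second ordering as that position sequence:
positions: 23→1, 7→2, 9→3, 14→4, 17→5, 28→6, 10→7
second ordering as positions: [2, 5, 4, 1, 7, 3, 6]
Discordant pairs = inversions in this position sequence.
2: 1 → 1
5: 4, 1, 3 → 3
4: 1, 3 → 2
1: 0
7: 3, 6 → 2
3: 0
6: 0
Total: 1 + 3 + 2 + 0 + 2 + 0 + 0 = 8

8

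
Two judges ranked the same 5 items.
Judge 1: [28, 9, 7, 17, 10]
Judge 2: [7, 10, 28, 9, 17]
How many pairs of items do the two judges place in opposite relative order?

5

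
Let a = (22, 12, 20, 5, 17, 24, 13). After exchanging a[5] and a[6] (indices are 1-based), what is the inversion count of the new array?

Inversions: 12

Positions 5 and 6 hold 17 and 24; after swapping, the array is [22, 12, 20, 5, 24, 17, 13].
Count, for each position, how many later elements it exceeds:
22: 5
12: 1
20: 3
5: 0
24: 2
17: 1
13: 0
Sum: 5 + 1 + 3 + 0 + 2 + 1 + 0 = 12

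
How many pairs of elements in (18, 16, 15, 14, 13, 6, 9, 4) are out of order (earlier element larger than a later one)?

For each element, count later entries that are smaller:
18 → 16, 15, 14, 13, 6, 9, 4 → 7
16 → 15, 14, 13, 6, 9, 4 → 6
15 → 14, 13, 6, 9, 4 → 5
14 → 13, 6, 9, 4 → 4
13 → 6, 9, 4 → 3
6 → 4 → 1
9 → 4 → 1
4 → none → 0
Sum: 7 + 6 + 5 + 4 + 3 + 1 + 1 + 0 = 27

27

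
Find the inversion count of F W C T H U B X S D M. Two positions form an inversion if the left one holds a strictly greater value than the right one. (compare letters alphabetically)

28

Sweep left to right; for each value list the smaller values that follow it:
F → C, B, D → 3
W → C, T, H, U, B, S, D, M → 8
C → B → 1
T → H, B, S, D, M → 5
H → B, D → 2
U → B, S, D, M → 4
B → none → 0
X → S, D, M → 3
S → D, M → 2
D → none → 0
M → none → 0
Sum: 3 + 8 + 1 + 5 + 2 + 4 + 0 + 3 + 2 + 0 + 0 = 28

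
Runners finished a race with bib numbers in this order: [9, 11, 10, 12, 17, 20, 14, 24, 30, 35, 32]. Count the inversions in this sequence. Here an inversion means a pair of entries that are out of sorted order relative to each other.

4

Element-by-element contributions:
9 → none → 0
11 → 10 → 1
10 → none → 0
12 → none → 0
17 → 14 → 1
20 → 14 → 1
14 → none → 0
24 → none → 0
30 → none → 0
35 → 32 → 1
32 → none → 0
Sum: 0 + 1 + 0 + 0 + 1 + 1 + 0 + 0 + 0 + 1 + 0 = 4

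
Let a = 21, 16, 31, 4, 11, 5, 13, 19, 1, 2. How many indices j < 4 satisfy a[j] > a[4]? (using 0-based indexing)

The element at index 4 is 11.
Elements before it: 21, 16, 31, 4
Those larger than 11: 21, 16, 31

3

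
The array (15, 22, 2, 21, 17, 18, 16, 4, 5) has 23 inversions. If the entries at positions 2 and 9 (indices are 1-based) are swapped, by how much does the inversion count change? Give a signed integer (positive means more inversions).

-9

Positions 2 and 9 hold 22 and 5; after swapping, the array is [15, 5, 2, 21, 17, 18, 16, 4, 22].
Sweep left to right; for each value list the smaller values that follow it:
15 → 5, 2, 4 → 3
5 → 2, 4 → 2
2 → none → 0
21 → 17, 18, 16, 4 → 4
17 → 16, 4 → 2
18 → 16, 4 → 2
16 → 4 → 1
4 → none → 0
22 → none → 0
Sum: 3 + 2 + 0 + 4 + 2 + 2 + 1 + 0 + 0 = 14
Change: 14 − 23 = -9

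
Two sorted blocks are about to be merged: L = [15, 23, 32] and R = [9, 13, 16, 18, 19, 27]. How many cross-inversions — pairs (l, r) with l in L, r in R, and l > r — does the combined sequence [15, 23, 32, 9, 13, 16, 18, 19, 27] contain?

Count, for every r in R, how many entries of L exceed r:
r = 9: 15, 23, 32 → 3
r = 13: 15, 23, 32 → 3
r = 16: 23, 32 → 2
r = 18: 23, 32 → 2
r = 19: 23, 32 → 2
r = 27: 32 → 1
Cross-inversions: 3 + 3 + 2 + 2 + 2 + 1 = 13

13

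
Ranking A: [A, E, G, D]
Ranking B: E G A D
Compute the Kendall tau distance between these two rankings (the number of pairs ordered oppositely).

2 discordant pairs

Assign each item its position (1..4) in the first ordering, then rewrite the second ordering as that position sequence:
positions: A→1, E→2, G→3, D→4
second ordering as positions: [2, 3, 1, 4]
Discordant pairs = inversions in this position sequence.
2: 1 → 1
3: 1 → 1
1: 0
4: 0
Total: 1 + 1 + 0 + 0 = 2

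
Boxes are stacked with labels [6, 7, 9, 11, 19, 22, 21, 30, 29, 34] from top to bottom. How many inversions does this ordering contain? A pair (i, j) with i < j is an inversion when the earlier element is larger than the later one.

Count, for each position, how many later elements it exceeds:
6 → none → 0
7 → none → 0
9 → none → 0
11 → none → 0
19 → none → 0
22 → 21 → 1
21 → none → 0
30 → 29 → 1
29 → none → 0
34 → none → 0
Sum: 0 + 0 + 0 + 0 + 0 + 1 + 0 + 1 + 0 + 0 = 2

Inversions: 2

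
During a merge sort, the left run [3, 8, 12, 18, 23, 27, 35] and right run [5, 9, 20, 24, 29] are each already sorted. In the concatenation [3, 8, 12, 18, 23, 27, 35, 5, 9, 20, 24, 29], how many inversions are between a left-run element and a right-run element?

Take each right-half value and tally the left-half values above it:
r = 5: 8, 12, 18, 23, 27, 35 → 6
r = 9: 12, 18, 23, 27, 35 → 5
r = 20: 23, 27, 35 → 3
r = 24: 27, 35 → 2
r = 29: 35 → 1
Cross-inversions: 6 + 5 + 3 + 2 + 1 = 17

17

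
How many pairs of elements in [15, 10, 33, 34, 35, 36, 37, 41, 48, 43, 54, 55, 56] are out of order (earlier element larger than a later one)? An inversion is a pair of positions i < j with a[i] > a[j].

2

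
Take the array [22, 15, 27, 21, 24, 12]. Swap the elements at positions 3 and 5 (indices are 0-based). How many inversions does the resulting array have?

8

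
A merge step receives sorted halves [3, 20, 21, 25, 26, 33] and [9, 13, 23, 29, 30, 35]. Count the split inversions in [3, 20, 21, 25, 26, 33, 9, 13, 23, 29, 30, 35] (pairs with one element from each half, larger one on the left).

For each element r of the right run, count left-run elements greater than r:
r = 9: 20, 21, 25, 26, 33 → 5
r = 13: 20, 21, 25, 26, 33 → 5
r = 23: 25, 26, 33 → 3
r = 29: 33 → 1
r = 30: 33 → 1
r = 35: none → 0
Cross-inversions: 5 + 5 + 3 + 1 + 1 + 0 = 15

15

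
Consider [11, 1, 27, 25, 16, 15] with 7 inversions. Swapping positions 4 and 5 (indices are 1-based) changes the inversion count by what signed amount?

-1

Positions 4 and 5 hold 25 and 16; after swapping, the array is [11, 1, 27, 16, 25, 15].
Count, for each position, how many later elements it exceeds:
11 → 1 → 1
1 → none → 0
27 → 16, 25, 15 → 3
16 → 15 → 1
25 → 15 → 1
15 → none → 0
Sum: 1 + 0 + 3 + 1 + 1 + 0 = 6
Change: 6 − 7 = -1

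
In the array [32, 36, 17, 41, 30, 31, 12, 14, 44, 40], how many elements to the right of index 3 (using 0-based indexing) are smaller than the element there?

5 such elements

The element at index 3 is 41.
Elements after it: 30, 31, 12, 14, 44, 40
Those smaller than 41: 30, 31, 12, 14, 40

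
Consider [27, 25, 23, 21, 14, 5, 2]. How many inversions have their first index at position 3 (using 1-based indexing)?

4 such elements

The element at index 3 is 23.
Elements after it: 21, 14, 5, 2
Those smaller than 23: 21, 14, 5, 2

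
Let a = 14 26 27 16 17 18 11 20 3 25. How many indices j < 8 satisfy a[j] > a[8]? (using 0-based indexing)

The element at index 8 is 3.
Elements before it: 14, 26, 27, 16, 17, 18, 11, 20
Those larger than 3: 14, 26, 27, 16, 17, 18, 11, 20

8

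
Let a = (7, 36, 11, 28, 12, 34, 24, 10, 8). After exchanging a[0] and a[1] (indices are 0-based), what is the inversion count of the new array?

Positions 0 and 1 hold 7 and 36; after swapping, the array is [36, 7, 11, 28, 12, 34, 24, 10, 8].
Element-by-element contributions:
36 → 7, 11, 28, 12, 34, 24, 10, 8 → 8
7 → none → 0
11 → 10, 8 → 2
28 → 12, 24, 10, 8 → 4
12 → 10, 8 → 2
34 → 24, 10, 8 → 3
24 → 10, 8 → 2
10 → 8 → 1
8 → none → 0
Sum: 8 + 0 + 2 + 4 + 2 + 3 + 2 + 1 + 0 = 22

22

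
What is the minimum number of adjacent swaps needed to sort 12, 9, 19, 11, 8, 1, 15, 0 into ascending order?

20 swaps

Minimum adjacent swaps = number of inversions (each swap of adjacent out-of-order elements removes one inversion and no swap can remove more).
Count inversions — for each element, later elements that are smaller:
12: 9, 11, 8, 1, 0 → 5
9: 8, 1, 0 → 3
19: 11, 8, 1, 15, 0 → 5
11: 8, 1, 0 → 3
8: 1, 0 → 2
1: 0 → 1
15: 0 → 1
0: none → 0
Total inversions: 5 + 3 + 5 + 3 + 2 + 1 + 1 + 0 = 20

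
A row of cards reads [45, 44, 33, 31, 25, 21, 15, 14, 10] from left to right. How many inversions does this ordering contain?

36 out-of-order pairs

Count, for each position, how many later elements it exceeds:
45 → 44, 33, 31, 25, 21, 15, 14, 10 → 8
44 → 33, 31, 25, 21, 15, 14, 10 → 7
33 → 31, 25, 21, 15, 14, 10 → 6
31 → 25, 21, 15, 14, 10 → 5
25 → 21, 15, 14, 10 → 4
21 → 15, 14, 10 → 3
15 → 14, 10 → 2
14 → 10 → 1
10 → none → 0
Sum: 8 + 7 + 6 + 5 + 4 + 3 + 2 + 1 + 0 = 36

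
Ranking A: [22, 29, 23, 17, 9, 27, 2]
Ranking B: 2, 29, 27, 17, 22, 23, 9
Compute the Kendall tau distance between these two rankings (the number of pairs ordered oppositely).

Assign each item its position (1..7) in the first ordering, then rewrite the second ordering as that position sequence:
positions: 22→1, 29→2, 23→3, 17→4, 9→5, 27→6, 2→7
second ordering as positions: [7, 2, 6, 4, 1, 3, 5]
Discordant pairs = inversions in this position sequence.
7: 2, 6, 4, 1, 3, 5 → 6
2: 1 → 1
6: 4, 1, 3, 5 → 4
4: 1, 3 → 2
1: 0
3: 0
5: 0
Total: 6 + 1 + 4 + 2 + 0 + 0 + 0 = 13

13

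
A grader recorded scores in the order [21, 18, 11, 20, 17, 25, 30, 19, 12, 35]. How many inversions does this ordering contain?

18 inversions

Sweep left to right; for each value list the smaller values that follow it:
21 → 18, 11, 20, 17, 19, 12 → 6
18 → 11, 17, 12 → 3
11 → none → 0
20 → 17, 19, 12 → 3
17 → 12 → 1
25 → 19, 12 → 2
30 → 19, 12 → 2
19 → 12 → 1
12 → none → 0
35 → none → 0
Sum: 6 + 3 + 0 + 3 + 1 + 2 + 2 + 1 + 0 + 0 = 18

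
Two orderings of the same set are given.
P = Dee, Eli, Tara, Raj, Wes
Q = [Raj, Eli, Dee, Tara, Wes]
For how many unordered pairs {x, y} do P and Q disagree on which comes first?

Assign each item its position (1..5) in the first ordering, then rewrite the second ordering as that position sequence:
positions: Dee→1, Eli→2, Tara→3, Raj→4, Wes→5
second ordering as positions: [4, 2, 1, 3, 5]
Discordant pairs = inversions in this position sequence.
4: 2, 1, 3 → 3
2: 1 → 1
1: 0
3: 0
5: 0
Total: 3 + 1 + 0 + 0 + 0 = 4

4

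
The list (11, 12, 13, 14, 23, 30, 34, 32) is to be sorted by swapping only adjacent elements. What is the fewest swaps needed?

Each adjacent swap fixes exactly one inversion, so the minimum swap count equals the number of inversions.
Count inversions — for each element, later elements that are smaller:
11: none → 0
12: none → 0
13: none → 0
14: none → 0
23: none → 0
30: none → 0
34: 32 → 1
32: none → 0
Total inversions: 0 + 0 + 0 + 0 + 0 + 0 + 1 + 0 = 1

There is 1 adjacent swap.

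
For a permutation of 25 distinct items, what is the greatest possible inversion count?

300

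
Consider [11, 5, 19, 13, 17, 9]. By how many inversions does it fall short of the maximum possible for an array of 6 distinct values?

8 inversions short

Maximum inversions for 6 distinct elements is C(6, 2) = 6·5/2 = 15.
Current inversions — for each element, count later smaller elements:
11: 2
5: 0
19: 3
13: 1
17: 1
9: 0
Current total: 2 + 0 + 3 + 1 + 1 + 0 = 7
Shortfall: 15 − 7 = 8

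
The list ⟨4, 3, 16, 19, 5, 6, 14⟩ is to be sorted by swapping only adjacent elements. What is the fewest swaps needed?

7 adjacent swaps

The minimum number of adjacent swaps to sort an array equals its inversion count, since every such swap removes exactly one inversion.
Count inversions — for each element, later elements that are smaller:
4: 3 → 1
3: none → 0
16: 5, 6, 14 → 3
19: 5, 6, 14 → 3
5: none → 0
6: none → 0
14: none → 0
Total inversions: 1 + 0 + 3 + 3 + 0 + 0 + 0 = 7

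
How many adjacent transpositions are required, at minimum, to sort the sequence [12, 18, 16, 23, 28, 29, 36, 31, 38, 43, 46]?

Minimum adjacent swaps = number of inversions (each swap of adjacent out-of-order elements removes one inversion and no swap can remove more).
Count inversions — for each element, later elements that are smaller:
12: none → 0
18: 16 → 1
16: none → 0
23: none → 0
28: none → 0
29: none → 0
36: 31 → 1
31: none → 0
38: none → 0
43: none → 0
46: none → 0
Total inversions: 0 + 1 + 0 + 0 + 0 + 0 + 1 + 0 + 0 + 0 + 0 = 2

2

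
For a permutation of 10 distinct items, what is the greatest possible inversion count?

45

The maximum occurs when the array is in strictly decreasing order: every one of the C(10, 2) pairs is inverted.
C(10, 2) = 10·9/2 = 45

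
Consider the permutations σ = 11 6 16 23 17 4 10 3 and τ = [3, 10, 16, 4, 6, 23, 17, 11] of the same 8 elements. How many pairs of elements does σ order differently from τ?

Assign each item its position (1..8) in the first ordering, then rewrite the second ordering as that position sequence:
positions: 11→1, 6→2, 16→3, 23→4, 17→5, 4→6, 10→7, 3→8
second ordering as positions: [8, 7, 3, 6, 2, 4, 5, 1]
Discordant pairs = inversions in this position sequence.
8: 7, 3, 6, 2, 4, 5, 1 → 7
7: 3, 6, 2, 4, 5, 1 → 6
3: 2, 1 → 2
6: 2, 4, 5, 1 → 4
2: 1 → 1
4: 1 → 1
5: 1 → 1
1: 0
Total: 7 + 6 + 2 + 4 + 1 + 1 + 1 + 0 = 22

22 discordant pairs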